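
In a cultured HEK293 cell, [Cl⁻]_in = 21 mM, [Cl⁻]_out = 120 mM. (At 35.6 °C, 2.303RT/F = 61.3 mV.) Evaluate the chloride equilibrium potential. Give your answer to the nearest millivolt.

E = (61.3/z) · log₁₀([Cl⁻]_out/[Cl⁻]_in) with z = -1.
For an anion, dividing by z = -1 reverses the sign.
= (61.3/-1) · log₁₀(120/21) = -61.30 · log₁₀(5.714)
= -61.30 · (0.7570) = -46.40 mV

-46 mV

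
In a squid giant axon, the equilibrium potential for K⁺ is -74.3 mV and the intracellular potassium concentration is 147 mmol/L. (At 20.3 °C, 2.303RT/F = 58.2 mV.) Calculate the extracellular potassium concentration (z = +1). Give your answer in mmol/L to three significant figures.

Nernst: E = (58.2/1) · log₁₀([out]/[in]), so log₁₀([out]/[in]) = -74.3 × 1 / 58.2 = -1.2766.
[out]/[in] = 10^(-1.2766) = 0.05289.
[out] = 0.05289 × 147 = 7.775 mmol/L.

7.77 mmol/L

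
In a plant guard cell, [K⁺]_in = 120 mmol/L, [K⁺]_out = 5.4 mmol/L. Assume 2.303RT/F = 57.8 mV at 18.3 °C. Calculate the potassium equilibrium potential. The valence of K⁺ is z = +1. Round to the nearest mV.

-78 mV

E = (57.8/z) · log₁₀([K⁺]_out/[K⁺]_in) with z = +1.
= (57.8/1) · log₁₀(5.4/120) = 57.80 · log₁₀(0.045)
= 57.80 · (-1.3468) = -77.84 mV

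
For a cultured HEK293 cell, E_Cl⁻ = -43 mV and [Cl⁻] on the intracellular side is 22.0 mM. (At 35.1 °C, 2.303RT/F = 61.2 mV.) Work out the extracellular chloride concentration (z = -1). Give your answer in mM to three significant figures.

Nernst: E = (61.2/-1) · log₁₀([out]/[in]), so log₁₀([out]/[in]) = -43.0 × -1 / 61.2 = 0.7026.
[out]/[in] = 10^(0.7026) = 5.042.
[out] = 5.042 × 22.0 = 110.9 mM.

111 mM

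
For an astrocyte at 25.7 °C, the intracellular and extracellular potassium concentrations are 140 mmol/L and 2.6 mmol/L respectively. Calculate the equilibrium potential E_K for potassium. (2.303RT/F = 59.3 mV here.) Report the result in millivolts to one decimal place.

E = (59.3/z) · log₁₀([K⁺]_out/[K⁺]_in) with z = +1.
= (59.3/1) · log₁₀(2.6/140) = 59.30 · log₁₀(0.01857)
= 59.30 · (-1.7312) = -102.66 mV

-102.7 mV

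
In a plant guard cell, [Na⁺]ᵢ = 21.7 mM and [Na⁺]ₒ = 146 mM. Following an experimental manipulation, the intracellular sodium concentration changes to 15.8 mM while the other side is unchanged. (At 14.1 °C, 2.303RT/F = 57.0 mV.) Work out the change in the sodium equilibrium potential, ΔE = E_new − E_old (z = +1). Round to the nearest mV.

E_old = (57.0/1)·log₁₀(146/21.7) = 47.19 mV
E_new = (57.0/1)·log₁₀(146/15.8) = 55.04 mV
ΔE = 55.04 − (47.19) = 7.85 mV

8 mV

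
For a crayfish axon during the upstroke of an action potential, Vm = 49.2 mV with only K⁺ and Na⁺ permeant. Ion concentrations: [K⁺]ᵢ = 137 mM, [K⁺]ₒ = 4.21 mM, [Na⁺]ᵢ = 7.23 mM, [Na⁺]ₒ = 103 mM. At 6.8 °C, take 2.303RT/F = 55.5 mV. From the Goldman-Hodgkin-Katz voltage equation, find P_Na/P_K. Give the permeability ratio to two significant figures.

Let α = P_Na/P_K. GHK: Vm = 55.5·log₁₀[(Kₒ + α·Naₒ)/(Kᵢ + α·Naᵢ)].
10^(Vm/55.5) = 10^(49.2/55.5) = 7.6999
So 7.6999·(Kᵢ + α·Naᵢ) = Kₒ + α·Naₒ → α = (7.6999·137.0 − 4.21) / (103.0 − 7.6999·7.23)
α = (1055 − 4.21) / (103.0 − 55.67) = 1051/47.33 = 22.2

22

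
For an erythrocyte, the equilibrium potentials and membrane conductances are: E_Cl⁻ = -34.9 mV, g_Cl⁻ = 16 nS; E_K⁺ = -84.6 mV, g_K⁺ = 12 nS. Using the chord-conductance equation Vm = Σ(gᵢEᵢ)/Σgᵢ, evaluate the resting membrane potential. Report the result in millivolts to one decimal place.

-56.2 mV

Σ gᵢEᵢ = 16·(-34.9) + 12·(-84.6) = -1573.60
Σ gᵢ = 16 + 12 = 28
Vm = -1573.60 / 28 = -56.20 mV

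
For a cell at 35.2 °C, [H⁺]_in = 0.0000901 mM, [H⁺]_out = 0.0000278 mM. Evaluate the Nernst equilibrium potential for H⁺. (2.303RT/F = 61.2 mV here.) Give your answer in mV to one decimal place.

-31.3 mV

E = (61.2/z) · log₁₀([H⁺]_out/[H⁺]_in) with z = +1.
= (61.2/1) · log₁₀(0.0000278/0.0000901) = 61.20 · log₁₀(0.3085)
= 61.20 · (-0.5107) = -31.25 mV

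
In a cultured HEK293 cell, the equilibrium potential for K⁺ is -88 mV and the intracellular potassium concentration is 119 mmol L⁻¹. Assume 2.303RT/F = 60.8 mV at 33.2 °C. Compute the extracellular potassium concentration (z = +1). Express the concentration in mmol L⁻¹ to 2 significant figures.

4.2 mmol L⁻¹

Nernst: E = (60.8/1) · log₁₀([out]/[in]), so log₁₀([out]/[in]) = -88.0 × 1 / 60.8 = -1.4474.
[out]/[in] = 10^(-1.4474) = 0.0357.
[out] = 0.0357 × 119 = 4.248 mmol L⁻¹.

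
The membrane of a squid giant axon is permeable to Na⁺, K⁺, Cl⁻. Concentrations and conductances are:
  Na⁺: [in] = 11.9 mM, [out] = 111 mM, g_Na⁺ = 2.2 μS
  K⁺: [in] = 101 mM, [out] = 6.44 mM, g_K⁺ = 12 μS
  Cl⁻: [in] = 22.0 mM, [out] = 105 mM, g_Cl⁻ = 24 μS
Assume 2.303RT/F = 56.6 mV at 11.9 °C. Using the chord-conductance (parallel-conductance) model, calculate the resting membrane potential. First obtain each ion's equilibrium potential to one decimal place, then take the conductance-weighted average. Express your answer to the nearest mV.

-42 mV

E_Na⁺ = (56.6/1)·log₁₀(111/11.9) = 54.9 mV
E_K⁺ = (56.6/1)·log₁₀(6.44/101) = -67.7 mV
E_Cl⁻ = (56.6/-1)·log₁₀(105/22.0) = -38.4 mV
Vm = (Σ gᵢEᵢ)/(Σ gᵢ) = (2.2·54.9 + 12·-67.7 + 24·-38.4) / (2.2 + 12 + 24)
= -1613.22 / 38.2 = -42.23 mV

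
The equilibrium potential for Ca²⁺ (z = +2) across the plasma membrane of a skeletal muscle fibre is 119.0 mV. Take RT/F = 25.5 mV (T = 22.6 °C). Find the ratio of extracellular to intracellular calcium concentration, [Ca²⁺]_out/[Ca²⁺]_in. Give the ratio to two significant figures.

ln([out]/[in]) = E·z/(25.5) = 119.0 × 2 / 25.5 = 9.3333
[out]/[in] = e^(9.3333) = 1.131e+04

11000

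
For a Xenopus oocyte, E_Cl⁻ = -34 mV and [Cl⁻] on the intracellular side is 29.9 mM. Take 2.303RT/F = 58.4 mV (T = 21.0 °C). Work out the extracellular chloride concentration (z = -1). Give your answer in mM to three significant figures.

Nernst: E = (58.4/-1) · log₁₀([out]/[in]), so log₁₀([out]/[in]) = -34.0 × -1 / 58.4 = 0.5822.
[out]/[in] = 10^(0.5822) = 3.821.
[out] = 3.821 × 29.9 = 114.3 mM.

114 mM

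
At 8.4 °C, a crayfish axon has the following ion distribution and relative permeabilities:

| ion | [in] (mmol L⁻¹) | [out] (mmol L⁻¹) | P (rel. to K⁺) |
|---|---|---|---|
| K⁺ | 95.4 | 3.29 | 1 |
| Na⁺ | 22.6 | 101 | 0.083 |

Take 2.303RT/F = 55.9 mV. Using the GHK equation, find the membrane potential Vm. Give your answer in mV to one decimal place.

-51.5 mV

Vm = 55.9 · log₁₀[(Σ P·[cation]ₒ + Σ P·[anion]ᵢ) / (Σ P·[cation]ᵢ + Σ P·[anion]ₒ)]
Numerator = 1×3.29 + 0.083×101 = 11.67
Denominator = 1×95.4 + 0.083×22.6 = 97.28
Vm = 55.9 · log₁₀(0.12) = 55.9 × (-0.9208) = -51.47 mV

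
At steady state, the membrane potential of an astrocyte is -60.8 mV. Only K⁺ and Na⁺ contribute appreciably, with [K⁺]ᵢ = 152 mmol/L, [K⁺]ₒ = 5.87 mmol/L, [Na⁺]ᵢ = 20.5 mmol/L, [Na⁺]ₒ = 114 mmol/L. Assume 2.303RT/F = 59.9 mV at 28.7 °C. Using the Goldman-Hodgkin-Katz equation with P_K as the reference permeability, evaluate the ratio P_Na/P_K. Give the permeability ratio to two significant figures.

Let α = P_Na/P_K. GHK: Vm = 59.9·log₁₀[(Kₒ + α·Naₒ)/(Kᵢ + α·Naᵢ)].
10^(Vm/59.9) = 10^(-60.8/59.9) = 0.0966
So 0.0966·(Kᵢ + α·Naᵢ) = Kₒ + α·Naₒ → α = (0.0966·152.0 − 5.87) / (114.0 − 0.0966·20.5)
α = (14.68 − 5.87) / (114.0 − 1.98) = 8.813/112 = 0.07867

0.079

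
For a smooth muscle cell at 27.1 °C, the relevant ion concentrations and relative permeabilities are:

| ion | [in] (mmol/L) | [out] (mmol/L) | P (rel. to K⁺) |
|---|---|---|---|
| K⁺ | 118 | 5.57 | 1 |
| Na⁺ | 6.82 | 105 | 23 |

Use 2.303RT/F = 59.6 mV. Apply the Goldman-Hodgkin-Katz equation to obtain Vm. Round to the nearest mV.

56 mV

Vm = 59.6 · log₁₀[(Σ P·[cation]ₒ + Σ P·[anion]ᵢ) / (Σ P·[cation]ᵢ + Σ P·[anion]ₒ)]
Numerator = 1×5.57 + 23×105 = 2421
Denominator = 1×118 + 23×6.82 = 274.9
Vm = 59.6 · log₁₀(8.8066) = 59.6 × (0.9448) = 56.31 mV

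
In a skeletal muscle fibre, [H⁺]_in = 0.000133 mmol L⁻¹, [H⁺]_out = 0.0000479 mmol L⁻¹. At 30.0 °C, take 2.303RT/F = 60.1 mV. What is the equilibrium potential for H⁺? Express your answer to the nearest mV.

E = (60.1/z) · log₁₀([H⁺]_out/[H⁺]_in) with z = +1.
= (60.1/1) · log₁₀(0.0000479/0.000133) = 60.10 · log₁₀(0.3602)
= 60.10 · (-0.4435) = -26.66 mV

-27 mV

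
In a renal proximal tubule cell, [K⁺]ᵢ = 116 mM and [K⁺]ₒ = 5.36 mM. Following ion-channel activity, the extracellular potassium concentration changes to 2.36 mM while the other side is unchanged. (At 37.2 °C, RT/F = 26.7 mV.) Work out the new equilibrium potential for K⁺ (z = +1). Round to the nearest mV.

After the shift: [K⁺]_out = 2.36, [K⁺]_in = 116 mM.
E_new = (26.7/1)·ln(2.36/116) = 26.70 · (-3.8949) = -103.99 mV

-104 mV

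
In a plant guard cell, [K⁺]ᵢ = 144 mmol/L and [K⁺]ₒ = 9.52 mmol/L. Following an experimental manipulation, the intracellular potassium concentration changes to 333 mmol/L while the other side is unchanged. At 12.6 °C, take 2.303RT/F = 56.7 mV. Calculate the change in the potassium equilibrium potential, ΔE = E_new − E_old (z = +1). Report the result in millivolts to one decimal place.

-20.6 mV

E_old = (56.7/1)·log₁₀(9.52/144) = -66.89 mV
E_new = (56.7/1)·log₁₀(9.52/333) = -87.53 mV
ΔE = -87.53 − (-66.89) = -20.64 mV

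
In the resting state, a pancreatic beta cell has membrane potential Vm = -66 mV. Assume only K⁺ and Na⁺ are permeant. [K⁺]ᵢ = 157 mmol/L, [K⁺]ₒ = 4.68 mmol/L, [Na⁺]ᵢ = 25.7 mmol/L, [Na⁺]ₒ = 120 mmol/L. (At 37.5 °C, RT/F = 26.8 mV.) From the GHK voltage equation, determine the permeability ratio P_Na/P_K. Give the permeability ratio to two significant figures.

0.074

Let α = P_Na/P_K. GHK: Vm = 26.8·ln[(Kₒ + α·Naₒ)/(Kᵢ + α·Naᵢ)].
e^(Vm/26.8) = e^(-66.0/26.8) = 0.085206
So 0.085206·(Kᵢ + α·Naᵢ) = Kₒ + α·Naₒ → α = (0.085206·157.0 − 4.68) / (120.0 − 0.085206·25.7)
α = (13.38 − 4.68) / (120.0 − 2.19) = 8.697/117.8 = 0.07382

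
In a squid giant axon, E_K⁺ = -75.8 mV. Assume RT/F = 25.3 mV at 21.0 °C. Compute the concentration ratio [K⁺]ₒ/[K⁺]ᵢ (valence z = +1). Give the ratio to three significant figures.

ln([out]/[in]) = E·z/(25.3) = -75.8 × 1 / 25.3 = -2.9960
[out]/[in] = e^(-2.9960) = 0.04998

0.0500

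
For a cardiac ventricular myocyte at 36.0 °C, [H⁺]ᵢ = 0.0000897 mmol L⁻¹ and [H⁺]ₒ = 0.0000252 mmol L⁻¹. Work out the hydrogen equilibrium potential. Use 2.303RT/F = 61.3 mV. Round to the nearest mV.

-34 mV

E = (61.3/z) · log₁₀([H⁺]_out/[H⁺]_in) with z = +1.
= (61.3/1) · log₁₀(0.0000252/0.0000897) = 61.30 · log₁₀(0.2809)
= 61.30 · (-0.5514) = -33.80 mV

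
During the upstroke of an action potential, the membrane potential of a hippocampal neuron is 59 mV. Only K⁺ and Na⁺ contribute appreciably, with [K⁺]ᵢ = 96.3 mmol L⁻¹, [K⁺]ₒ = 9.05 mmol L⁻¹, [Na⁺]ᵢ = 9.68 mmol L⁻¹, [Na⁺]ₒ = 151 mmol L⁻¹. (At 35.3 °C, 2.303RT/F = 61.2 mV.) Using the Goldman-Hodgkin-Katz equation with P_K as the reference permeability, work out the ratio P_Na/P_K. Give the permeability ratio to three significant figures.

Let α = P_Na/P_K. GHK: Vm = 61.2·log₁₀[(Kₒ + α·Naₒ)/(Kᵢ + α·Naᵢ)].
10^(Vm/61.2) = 10^(59.0/61.2) = 9.2056
So 9.2056·(Kᵢ + α·Naᵢ) = Kₒ + α·Naₒ → α = (9.2056·96.3 − 9.05) / (151.0 − 9.2056·9.68)
α = (886.5 − 9.05) / (151.0 − 89.11) = 877.4/61.89 = 14.18

14.2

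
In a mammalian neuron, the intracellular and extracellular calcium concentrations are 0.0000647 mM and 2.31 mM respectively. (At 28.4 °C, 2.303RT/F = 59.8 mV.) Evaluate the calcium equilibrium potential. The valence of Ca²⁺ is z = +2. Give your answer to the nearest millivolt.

E = (59.8/z) · log₁₀([Ca²⁺]_out/[Ca²⁺]_in) with z = +2.
= (59.8/2) · log₁₀(2.31/0.0000647) = 29.90 · log₁₀(3.57e+04)
= 29.90 · (4.5527) = 136.13 mV

136 mV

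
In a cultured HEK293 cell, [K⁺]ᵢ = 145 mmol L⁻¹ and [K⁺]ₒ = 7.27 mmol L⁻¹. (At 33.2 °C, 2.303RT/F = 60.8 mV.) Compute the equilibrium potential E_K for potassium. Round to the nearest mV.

-79 mV

E = (60.8/z) · log₁₀([K⁺]_out/[K⁺]_in) with z = +1.
= (60.8/1) · log₁₀(7.27/145) = 60.80 · log₁₀(0.05014)
= 60.80 · (-1.2998) = -79.03 mV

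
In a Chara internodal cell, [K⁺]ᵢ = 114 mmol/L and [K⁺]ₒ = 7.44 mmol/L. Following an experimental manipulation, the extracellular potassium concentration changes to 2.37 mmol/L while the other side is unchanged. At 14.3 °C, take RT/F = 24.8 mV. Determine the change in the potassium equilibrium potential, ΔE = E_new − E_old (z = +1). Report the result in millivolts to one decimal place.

E_old = (24.8/1)·ln(7.44/114) = -67.69 mV
E_new = (24.8/1)·ln(2.37/114) = -96.06 mV
ΔE = -96.06 − (-67.69) = -28.37 mV

-28.4 mV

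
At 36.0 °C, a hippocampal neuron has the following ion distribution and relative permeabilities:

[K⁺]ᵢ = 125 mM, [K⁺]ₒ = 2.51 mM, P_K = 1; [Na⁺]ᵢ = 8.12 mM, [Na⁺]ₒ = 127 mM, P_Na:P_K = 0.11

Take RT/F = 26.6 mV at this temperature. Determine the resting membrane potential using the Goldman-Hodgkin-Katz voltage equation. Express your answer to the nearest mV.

Vm = 26.6 · ln[(Σ P·[cation]ₒ + Σ P·[anion]ᵢ) / (Σ P·[cation]ᵢ + Σ P·[anion]ₒ)]
Numerator = 1×2.51 + 0.11×127 = 16.48
Denominator = 1×125 + 0.11×8.12 = 125.9
Vm = 26.6 · ln(0.1309) = 26.6 × (-2.0333) = -54.09 mV

-54 mV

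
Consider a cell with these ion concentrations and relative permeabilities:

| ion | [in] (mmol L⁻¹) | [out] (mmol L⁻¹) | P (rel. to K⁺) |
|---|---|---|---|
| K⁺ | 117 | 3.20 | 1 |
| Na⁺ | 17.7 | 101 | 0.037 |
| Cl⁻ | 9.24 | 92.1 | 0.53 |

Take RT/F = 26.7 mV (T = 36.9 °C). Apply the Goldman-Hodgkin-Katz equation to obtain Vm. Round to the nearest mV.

Vm = 26.7 · ln[(Σ P·[cation]ₒ + Σ P·[anion]ᵢ) / (Σ P·[cation]ᵢ + Σ P·[anion]ₒ)]
Numerator = 1×3.20 + 0.037×101 + 0.53×9.24 = 11.83
Denominator = 1×117 + 0.037×17.7 + 0.53×92.1 = 166.5
Vm = 26.7 · ln(0.07109) = 26.7 × (-2.6438) = -70.59 mV

-71 mV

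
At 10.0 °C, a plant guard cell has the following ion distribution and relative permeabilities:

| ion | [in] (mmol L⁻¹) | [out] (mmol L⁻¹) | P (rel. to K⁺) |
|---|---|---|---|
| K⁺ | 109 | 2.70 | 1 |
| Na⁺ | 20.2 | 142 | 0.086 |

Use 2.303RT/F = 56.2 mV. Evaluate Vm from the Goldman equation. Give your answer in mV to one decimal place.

-48.9 mV

Vm = 56.2 · log₁₀[(Σ P·[cation]ₒ + Σ P·[anion]ᵢ) / (Σ P·[cation]ᵢ + Σ P·[anion]ₒ)]
Numerator = 1×2.70 + 0.086×142 = 14.91
Denominator = 1×109 + 0.086×20.2 = 110.7
Vm = 56.2 · log₁₀(0.13466) = 56.2 × (-0.8708) = -48.94 mV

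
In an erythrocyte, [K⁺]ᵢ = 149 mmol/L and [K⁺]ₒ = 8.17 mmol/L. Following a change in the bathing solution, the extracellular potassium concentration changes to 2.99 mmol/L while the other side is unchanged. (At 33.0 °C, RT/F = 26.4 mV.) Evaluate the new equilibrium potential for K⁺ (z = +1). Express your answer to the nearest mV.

After the shift: [K⁺]_out = 2.99, [K⁺]_in = 149 mmol/L.
E_new = (26.4/1)·ln(2.99/149) = 26.40 · (-3.9087) = -103.19 mV

-103 mV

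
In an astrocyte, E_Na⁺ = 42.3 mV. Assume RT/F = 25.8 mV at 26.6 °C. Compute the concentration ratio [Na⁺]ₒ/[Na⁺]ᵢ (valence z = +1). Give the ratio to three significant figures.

ln([out]/[in]) = E·z/(25.8) = 42.3 × 1 / 25.8 = 1.6395
[out]/[in] = e^(1.6395) = 5.153

5.15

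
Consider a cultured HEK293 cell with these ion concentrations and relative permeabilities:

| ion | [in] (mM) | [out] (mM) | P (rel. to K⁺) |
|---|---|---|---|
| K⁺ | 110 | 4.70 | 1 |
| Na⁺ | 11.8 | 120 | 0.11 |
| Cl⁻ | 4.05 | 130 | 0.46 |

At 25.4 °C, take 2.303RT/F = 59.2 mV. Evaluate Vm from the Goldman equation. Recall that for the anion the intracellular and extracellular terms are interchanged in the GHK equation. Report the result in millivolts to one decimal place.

Vm = 59.2 · log₁₀[(Σ P·[cation]ₒ + Σ P·[anion]ᵢ) / (Σ P·[cation]ᵢ + Σ P·[anion]ₒ)]
Numerator = 1×4.70 + 0.11×120 + 0.46×4.05 = 19.76
Denominator = 1×110 + 0.11×11.8 + 0.46×130 = 171.1
Vm = 59.2 · log₁₀(0.11551) = 59.2 × (-0.9374) = -55.49 mV

-55.5 mV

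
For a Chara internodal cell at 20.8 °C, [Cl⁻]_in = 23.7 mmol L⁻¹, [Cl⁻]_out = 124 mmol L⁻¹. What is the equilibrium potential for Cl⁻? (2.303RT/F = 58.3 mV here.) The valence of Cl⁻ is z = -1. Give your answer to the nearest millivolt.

E = (58.3/z) · log₁₀([Cl⁻]_out/[Cl⁻]_in) with z = -1.
For an anion, dividing by z = -1 reverses the sign.
= (58.3/-1) · log₁₀(124/23.7) = -58.30 · log₁₀(5.232)
= -58.30 · (0.7187) = -41.90 mV

-42 mV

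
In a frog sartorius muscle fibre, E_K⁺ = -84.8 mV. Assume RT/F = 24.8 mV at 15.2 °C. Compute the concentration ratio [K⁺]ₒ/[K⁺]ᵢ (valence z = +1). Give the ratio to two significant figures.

ln([out]/[in]) = E·z/(24.8) = -84.8 × 1 / 24.8 = -3.4194
[out]/[in] = e^(-3.4194) = 0.03273

0.033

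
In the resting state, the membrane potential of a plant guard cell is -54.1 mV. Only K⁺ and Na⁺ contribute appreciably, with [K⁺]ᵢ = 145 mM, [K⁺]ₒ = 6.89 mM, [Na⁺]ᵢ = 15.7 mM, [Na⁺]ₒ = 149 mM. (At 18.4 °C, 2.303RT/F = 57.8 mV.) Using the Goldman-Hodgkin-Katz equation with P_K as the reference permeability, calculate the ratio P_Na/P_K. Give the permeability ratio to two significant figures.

0.067

Let α = P_Na/P_K. GHK: Vm = 57.8·log₁₀[(Kₒ + α·Naₒ)/(Kᵢ + α·Naᵢ)].
10^(Vm/57.8) = 10^(-54.1/57.8) = 0.11588
So 0.11588·(Kᵢ + α·Naᵢ) = Kₒ + α·Naₒ → α = (0.11588·145.0 − 6.89) / (149.0 − 0.11588·15.7)
α = (16.8 − 6.89) / (149.0 − 1.819) = 9.913/147.2 = 0.06735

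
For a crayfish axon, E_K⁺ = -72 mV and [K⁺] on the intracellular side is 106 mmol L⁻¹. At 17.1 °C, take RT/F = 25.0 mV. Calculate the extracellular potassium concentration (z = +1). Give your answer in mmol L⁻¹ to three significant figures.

5.95 mmol L⁻¹

Nernst: E = (25.0/1) · ln([out]/[in]), so ln([out]/[in]) = -72.0 × 1 / 25.0 = -2.8800.
[out]/[in] = e^(-2.8800) = 0.05613.
[out] = 0.05613 × 106 = 5.95 mmol L⁻¹.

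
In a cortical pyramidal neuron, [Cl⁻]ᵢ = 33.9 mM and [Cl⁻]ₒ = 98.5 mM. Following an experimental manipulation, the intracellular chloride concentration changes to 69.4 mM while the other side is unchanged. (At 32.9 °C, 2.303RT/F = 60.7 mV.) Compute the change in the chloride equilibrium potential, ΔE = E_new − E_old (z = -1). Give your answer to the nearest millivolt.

E_old = (60.7/-1)·log₁₀(98.5/33.9) = -28.12 mV
E_new = (60.7/-1)·log₁₀(98.5/69.4) = -9.23 mV
ΔE = -9.23 − (-28.12) = 18.89 mV

19 mV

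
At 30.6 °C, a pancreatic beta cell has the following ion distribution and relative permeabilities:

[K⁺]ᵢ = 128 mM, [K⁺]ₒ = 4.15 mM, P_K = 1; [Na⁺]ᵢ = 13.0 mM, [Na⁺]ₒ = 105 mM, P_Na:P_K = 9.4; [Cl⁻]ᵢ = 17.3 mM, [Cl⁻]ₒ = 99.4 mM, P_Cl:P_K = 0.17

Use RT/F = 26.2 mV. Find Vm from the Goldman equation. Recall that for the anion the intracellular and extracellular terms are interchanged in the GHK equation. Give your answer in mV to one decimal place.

Vm = 26.2 · ln[(Σ P·[cation]ₒ + Σ P·[anion]ᵢ) / (Σ P·[cation]ᵢ + Σ P·[anion]ₒ)]
Numerator = 1×4.15 + 9.4×105 + 0.17×17.3 = 994.1
Denominator = 1×128 + 9.4×13.0 + 0.17×99.4 = 267.1
Vm = 26.2 · ln(3.7218) = 26.2 × (1.3142) = 34.43 mV

34.4 mV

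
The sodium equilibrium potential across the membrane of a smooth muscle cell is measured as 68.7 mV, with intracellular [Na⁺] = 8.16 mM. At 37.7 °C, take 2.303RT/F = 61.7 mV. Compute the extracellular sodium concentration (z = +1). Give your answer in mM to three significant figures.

Nernst: E = (61.7/1) · log₁₀([out]/[in]), so log₁₀([out]/[in]) = 68.7 × 1 / 61.7 = 1.1135.
[out]/[in] = 10^(1.1135) = 12.99.
[out] = 12.99 × 8.16 = 106 mM.

106 mM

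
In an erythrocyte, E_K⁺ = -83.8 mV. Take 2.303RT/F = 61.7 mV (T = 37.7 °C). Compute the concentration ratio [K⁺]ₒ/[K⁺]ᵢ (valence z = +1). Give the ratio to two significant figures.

0.044

log₁₀([out]/[in]) = E·z/(61.7) = -83.8 × 1 / 61.7 = -1.3582
[out]/[in] = 10^(-1.3582) = 0.04383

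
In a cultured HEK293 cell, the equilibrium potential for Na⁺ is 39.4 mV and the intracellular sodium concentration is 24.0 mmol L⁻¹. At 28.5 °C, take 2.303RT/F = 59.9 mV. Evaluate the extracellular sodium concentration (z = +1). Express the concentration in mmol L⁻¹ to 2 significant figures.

Nernst: E = (59.9/1) · log₁₀([out]/[in]), so log₁₀([out]/[in]) = 39.4 × 1 / 59.9 = 0.6578.
[out]/[in] = 10^(0.6578) = 4.547.
[out] = 4.547 × 24.0 = 109.1 mmol L⁻¹.

110 mmol L⁻¹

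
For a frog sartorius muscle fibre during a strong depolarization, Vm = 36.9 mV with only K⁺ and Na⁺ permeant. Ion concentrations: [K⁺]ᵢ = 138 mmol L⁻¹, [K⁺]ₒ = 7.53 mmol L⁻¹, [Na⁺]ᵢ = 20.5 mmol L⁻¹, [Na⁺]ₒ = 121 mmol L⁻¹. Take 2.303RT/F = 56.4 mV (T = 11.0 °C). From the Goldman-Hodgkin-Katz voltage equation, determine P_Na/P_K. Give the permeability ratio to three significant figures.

Let α = P_Na/P_K. GHK: Vm = 56.4·log₁₀[(Kₒ + α·Naₒ)/(Kᵢ + α·Naᵢ)].
10^(Vm/56.4) = 10^(36.9/56.4) = 4.5108
So 4.5108·(Kᵢ + α·Naᵢ) = Kₒ + α·Naₒ → α = (4.5108·138.0 − 7.53) / (121.0 − 4.5108·20.5)
α = (622.5 − 7.53) / (121.0 − 92.47) = 615/28.53 = 21.56

21.6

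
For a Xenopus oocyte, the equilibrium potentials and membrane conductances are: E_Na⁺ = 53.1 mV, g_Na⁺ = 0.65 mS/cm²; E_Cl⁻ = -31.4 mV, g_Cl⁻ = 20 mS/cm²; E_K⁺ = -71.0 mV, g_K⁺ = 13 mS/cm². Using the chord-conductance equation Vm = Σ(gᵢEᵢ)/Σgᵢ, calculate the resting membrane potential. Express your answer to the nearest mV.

Σ gᵢEᵢ = 0.65·(53.1) + 20·(-31.4) + 13·(-71.0) = -1516.48
Σ gᵢ = 0.65 + 20 + 13 = 33.65
Vm = -1516.48 / 33.65 = -45.07 mV

-45 mV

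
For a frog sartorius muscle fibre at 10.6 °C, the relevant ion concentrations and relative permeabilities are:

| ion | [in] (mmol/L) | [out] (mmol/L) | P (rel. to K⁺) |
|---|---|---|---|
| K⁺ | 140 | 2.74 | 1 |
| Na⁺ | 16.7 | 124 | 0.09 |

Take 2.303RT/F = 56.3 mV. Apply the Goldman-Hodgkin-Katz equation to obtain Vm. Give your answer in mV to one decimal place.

-56.7 mV

Vm = 56.3 · log₁₀[(Σ P·[cation]ₒ + Σ P·[anion]ᵢ) / (Σ P·[cation]ᵢ + Σ P·[anion]ₒ)]
Numerator = 1×2.74 + 0.09×124 = 13.9
Denominator = 1×140 + 0.09×16.7 = 141.5
Vm = 56.3 · log₁₀(0.098231) = 56.3 × (-1.0078) = -56.74 mV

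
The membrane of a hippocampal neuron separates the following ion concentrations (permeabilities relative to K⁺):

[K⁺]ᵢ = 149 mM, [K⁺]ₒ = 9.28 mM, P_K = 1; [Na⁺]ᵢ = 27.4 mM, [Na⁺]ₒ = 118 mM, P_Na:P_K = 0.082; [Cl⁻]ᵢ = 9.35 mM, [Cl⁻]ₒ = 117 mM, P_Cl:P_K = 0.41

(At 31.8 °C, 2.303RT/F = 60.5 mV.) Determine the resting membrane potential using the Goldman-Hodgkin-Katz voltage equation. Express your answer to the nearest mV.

Vm = 60.5 · log₁₀[(Σ P·[cation]ₒ + Σ P·[anion]ᵢ) / (Σ P·[cation]ᵢ + Σ P·[anion]ₒ)]
Numerator = 1×9.28 + 0.082×118 + 0.41×9.35 = 22.79
Denominator = 1×149 + 0.082×27.4 + 0.41×117 = 199.2
Vm = 60.5 · log₁₀(0.1144) = 60.5 × (-0.9416) = -56.97 mV

-57 mV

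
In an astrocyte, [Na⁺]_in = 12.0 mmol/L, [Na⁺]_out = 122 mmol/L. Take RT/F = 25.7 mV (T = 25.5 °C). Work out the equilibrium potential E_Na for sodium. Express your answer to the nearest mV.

60 mV

E = (25.7/z) · ln([Na⁺]_out/[Na⁺]_in) with z = +1.
= (25.7/1) · ln(122/12.0) = 25.70 · ln(10.17)
= 25.70 · (2.3191) = 59.60 mV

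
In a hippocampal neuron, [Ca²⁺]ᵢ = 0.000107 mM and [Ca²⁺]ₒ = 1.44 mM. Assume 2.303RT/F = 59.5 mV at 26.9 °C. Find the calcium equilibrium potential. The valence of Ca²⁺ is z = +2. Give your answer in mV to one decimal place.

122.8 mV

E = (59.5/z) · log₁₀([Ca²⁺]_out/[Ca²⁺]_in) with z = +2.
= (59.5/2) · log₁₀(1.44/0.000107) = 29.75 · log₁₀(1.346e+04)
= 29.75 · (4.1290) = 122.84 mV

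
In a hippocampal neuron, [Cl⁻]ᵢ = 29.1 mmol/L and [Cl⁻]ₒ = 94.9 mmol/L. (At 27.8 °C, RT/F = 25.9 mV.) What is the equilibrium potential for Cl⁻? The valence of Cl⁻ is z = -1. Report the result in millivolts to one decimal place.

E = (25.9/z) · ln([Cl⁻]_out/[Cl⁻]_in) with z = -1.
For an anion, dividing by z = -1 reverses the sign.
= (25.9/-1) · ln(94.9/29.1) = -25.90 · ln(3.261)
= -25.90 · (1.1821) = -30.62 mV

-30.6 mV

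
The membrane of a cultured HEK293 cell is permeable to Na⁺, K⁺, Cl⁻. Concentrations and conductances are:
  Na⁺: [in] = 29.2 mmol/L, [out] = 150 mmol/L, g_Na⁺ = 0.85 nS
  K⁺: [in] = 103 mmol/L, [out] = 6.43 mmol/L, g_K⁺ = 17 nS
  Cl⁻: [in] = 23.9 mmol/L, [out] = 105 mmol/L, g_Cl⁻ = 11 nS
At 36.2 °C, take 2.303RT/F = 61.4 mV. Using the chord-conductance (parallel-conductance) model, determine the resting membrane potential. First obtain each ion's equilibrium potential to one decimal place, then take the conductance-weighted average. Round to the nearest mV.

E_Na⁺ = (61.4/1)·log₁₀(150/29.2) = 43.6 mV
E_K⁺ = (61.4/1)·log₁₀(6.43/103) = -74.0 mV
E_Cl⁻ = (61.4/-1)·log₁₀(105/23.9) = -39.5 mV
Vm = (Σ gᵢEᵢ)/(Σ gᵢ) = (0.85·43.6 + 17·-74.0 + 11·-39.5) / (0.85 + 17 + 11)
= -1655.44 / 28.85 = -57.38 mV

-57 mV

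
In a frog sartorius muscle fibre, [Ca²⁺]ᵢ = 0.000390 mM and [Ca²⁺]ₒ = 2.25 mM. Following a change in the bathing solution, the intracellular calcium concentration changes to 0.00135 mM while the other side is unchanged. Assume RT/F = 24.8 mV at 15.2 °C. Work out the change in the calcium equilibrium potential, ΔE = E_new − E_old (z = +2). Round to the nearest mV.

E_old = (24.8/2)·ln(2.25/0.000390) = 107.39 mV
E_new = (24.8/2)·ln(2.25/0.00135) = 91.99 mV
ΔE = 91.99 − (107.39) = -15.40 mV

-15 mV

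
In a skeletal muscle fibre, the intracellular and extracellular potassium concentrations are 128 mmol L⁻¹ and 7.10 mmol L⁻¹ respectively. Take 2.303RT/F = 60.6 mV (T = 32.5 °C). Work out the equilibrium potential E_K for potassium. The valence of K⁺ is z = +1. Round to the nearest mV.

E = (60.6/z) · log₁₀([K⁺]_out/[K⁺]_in) with z = +1.
= (60.6/1) · log₁₀(7.10/128) = 60.60 · log₁₀(0.05547)
= 60.60 · (-1.2560) = -76.11 mV

-76 mV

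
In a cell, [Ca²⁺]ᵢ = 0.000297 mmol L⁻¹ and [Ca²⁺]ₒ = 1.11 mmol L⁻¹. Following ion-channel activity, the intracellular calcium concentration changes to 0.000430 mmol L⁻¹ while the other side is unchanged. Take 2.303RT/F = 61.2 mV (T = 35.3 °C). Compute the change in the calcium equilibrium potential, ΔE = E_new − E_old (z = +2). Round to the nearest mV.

-5 mV

E_old = (61.2/2)·log₁₀(1.11/0.000297) = 109.32 mV
E_new = (61.2/2)·log₁₀(1.11/0.000430) = 104.40 mV
ΔE = 104.40 − (109.32) = -4.92 mV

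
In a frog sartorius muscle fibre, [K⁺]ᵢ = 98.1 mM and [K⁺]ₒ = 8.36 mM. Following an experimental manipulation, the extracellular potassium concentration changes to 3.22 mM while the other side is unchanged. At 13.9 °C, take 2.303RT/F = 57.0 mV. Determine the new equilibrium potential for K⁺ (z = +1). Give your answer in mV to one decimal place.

-84.6 mV

After the shift: [K⁺]_out = 3.22, [K⁺]_in = 98.1 mM.
E_new = (57.0/1)·log₁₀(3.22/98.1) = 57.00 · (-1.4838) = -84.58 mV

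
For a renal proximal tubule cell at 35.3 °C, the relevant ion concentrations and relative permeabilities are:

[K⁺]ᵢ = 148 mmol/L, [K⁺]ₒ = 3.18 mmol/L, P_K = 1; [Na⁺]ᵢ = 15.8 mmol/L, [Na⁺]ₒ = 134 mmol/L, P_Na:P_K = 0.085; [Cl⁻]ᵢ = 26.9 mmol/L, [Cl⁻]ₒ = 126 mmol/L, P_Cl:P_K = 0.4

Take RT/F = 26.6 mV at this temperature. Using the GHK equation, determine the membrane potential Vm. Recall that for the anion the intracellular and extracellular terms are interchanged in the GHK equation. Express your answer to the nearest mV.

Vm = 26.6 · ln[(Σ P·[cation]ₒ + Σ P·[anion]ᵢ) / (Σ P·[cation]ᵢ + Σ P·[anion]ₒ)]
Numerator = 1×3.18 + 0.085×134 + 0.4×26.9 = 25.33
Denominator = 1×148 + 0.085×15.8 + 0.4×126 = 199.7
Vm = 26.6 · ln(0.12681) = 26.6 × (-2.0650) = -54.93 mV

-55 mV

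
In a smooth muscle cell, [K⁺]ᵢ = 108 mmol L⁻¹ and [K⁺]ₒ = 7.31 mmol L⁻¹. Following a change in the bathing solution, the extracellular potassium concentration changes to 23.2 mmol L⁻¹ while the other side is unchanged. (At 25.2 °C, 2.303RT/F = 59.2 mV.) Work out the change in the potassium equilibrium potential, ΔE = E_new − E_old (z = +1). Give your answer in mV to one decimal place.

E_old = (59.2/1)·log₁₀(7.31/108) = -69.23 mV
E_new = (59.2/1)·log₁₀(23.2/108) = -39.54 mV
ΔE = -39.54 − (-69.23) = 29.69 mV

29.7 mV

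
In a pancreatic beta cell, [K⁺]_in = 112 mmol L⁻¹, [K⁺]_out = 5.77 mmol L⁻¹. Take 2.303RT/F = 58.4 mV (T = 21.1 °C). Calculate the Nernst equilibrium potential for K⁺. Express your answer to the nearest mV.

-75 mV

E = (58.4/z) · log₁₀([K⁺]_out/[K⁺]_in) with z = +1.
= (58.4/1) · log₁₀(5.77/112) = 58.40 · log₁₀(0.05152)
= 58.40 · (-1.2880) = -75.22 mV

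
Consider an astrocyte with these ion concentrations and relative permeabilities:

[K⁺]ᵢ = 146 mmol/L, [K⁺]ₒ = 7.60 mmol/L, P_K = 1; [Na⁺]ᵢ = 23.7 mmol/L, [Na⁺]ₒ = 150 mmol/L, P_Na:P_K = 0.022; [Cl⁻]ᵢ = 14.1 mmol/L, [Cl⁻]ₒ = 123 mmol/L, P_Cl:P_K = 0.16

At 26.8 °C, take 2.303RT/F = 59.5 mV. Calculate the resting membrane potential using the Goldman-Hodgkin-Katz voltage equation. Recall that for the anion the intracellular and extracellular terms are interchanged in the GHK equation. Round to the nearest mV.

Vm = 59.5 · log₁₀[(Σ P·[cation]ₒ + Σ P·[anion]ᵢ) / (Σ P·[cation]ᵢ + Σ P·[anion]ₒ)]
Numerator = 1×7.60 + 0.022×150 + 0.16×14.1 = 13.16
Denominator = 1×146 + 0.022×23.7 + 0.16×123 = 166.2
Vm = 59.5 · log₁₀(0.079157) = 59.5 × (-1.1015) = -65.54 mV

-66 mV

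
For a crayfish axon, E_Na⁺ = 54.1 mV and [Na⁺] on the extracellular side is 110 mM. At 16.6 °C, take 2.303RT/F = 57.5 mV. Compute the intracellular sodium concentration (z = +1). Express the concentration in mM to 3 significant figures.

Nernst: E = (57.5/1) · log₁₀([out]/[in]), so log₁₀([out]/[in]) = 54.1 × 1 / 57.5 = 0.9409.
[out]/[in] = 10^(0.9409) = 8.727.
[in] = 110 / 8.727 = 12.6 mM.

12.6 mM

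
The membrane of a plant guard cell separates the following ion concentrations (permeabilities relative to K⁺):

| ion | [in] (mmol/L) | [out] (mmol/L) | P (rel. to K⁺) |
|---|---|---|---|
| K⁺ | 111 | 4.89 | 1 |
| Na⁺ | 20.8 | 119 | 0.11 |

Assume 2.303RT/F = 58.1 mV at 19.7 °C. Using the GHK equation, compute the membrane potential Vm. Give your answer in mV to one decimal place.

Vm = 58.1 · log₁₀[(Σ P·[cation]ₒ + Σ P·[anion]ᵢ) / (Σ P·[cation]ᵢ + Σ P·[anion]ₒ)]
Numerator = 1×4.89 + 0.11×119 = 17.98
Denominator = 1×111 + 0.11×20.8 = 113.3
Vm = 58.1 · log₁₀(0.15871) = 58.1 × (-0.7994) = -46.44 mV

-46.4 mV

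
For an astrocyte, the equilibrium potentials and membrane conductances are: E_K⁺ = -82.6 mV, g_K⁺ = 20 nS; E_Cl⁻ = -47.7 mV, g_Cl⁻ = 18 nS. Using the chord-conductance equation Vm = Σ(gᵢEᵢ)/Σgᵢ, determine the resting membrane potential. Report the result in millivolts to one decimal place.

-66.1 mV

Σ gᵢEᵢ = 20·(-82.6) + 18·(-47.7) = -2510.60
Σ gᵢ = 20 + 18 = 38
Vm = -2510.60 / 38 = -66.07 mV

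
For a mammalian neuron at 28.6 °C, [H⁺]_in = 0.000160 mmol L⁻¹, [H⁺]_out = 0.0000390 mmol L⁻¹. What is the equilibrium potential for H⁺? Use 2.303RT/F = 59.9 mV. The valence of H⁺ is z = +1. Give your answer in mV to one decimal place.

E = (59.9/z) · log₁₀([H⁺]_out/[H⁺]_in) with z = +1.
= (59.9/1) · log₁₀(0.0000390/0.000160) = 59.90 · log₁₀(0.2437)
= 59.90 · (-0.6131) = -36.72 mV

-36.7 mV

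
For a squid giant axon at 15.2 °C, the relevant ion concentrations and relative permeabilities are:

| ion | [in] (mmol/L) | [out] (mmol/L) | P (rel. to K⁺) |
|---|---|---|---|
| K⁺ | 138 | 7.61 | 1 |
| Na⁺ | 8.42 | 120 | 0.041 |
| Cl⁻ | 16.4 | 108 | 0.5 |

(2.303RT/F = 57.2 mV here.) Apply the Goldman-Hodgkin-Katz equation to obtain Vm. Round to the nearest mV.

-55 mV

Vm = 57.2 · log₁₀[(Σ P·[cation]ₒ + Σ P·[anion]ᵢ) / (Σ P·[cation]ᵢ + Σ P·[anion]ₒ)]
Numerator = 1×7.61 + 0.041×120 + 0.5×16.4 = 20.73
Denominator = 1×138 + 0.041×8.42 + 0.5×108 = 192.3
Vm = 57.2 · log₁₀(0.10777) = 57.2 × (-0.9675) = -55.34 mV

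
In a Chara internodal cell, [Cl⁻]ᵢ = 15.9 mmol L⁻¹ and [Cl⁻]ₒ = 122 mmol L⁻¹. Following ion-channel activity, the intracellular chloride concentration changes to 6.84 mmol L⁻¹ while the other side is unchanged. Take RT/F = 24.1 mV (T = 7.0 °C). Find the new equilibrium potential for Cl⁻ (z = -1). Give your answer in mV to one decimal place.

After the shift: [Cl⁻]_out = 122, [Cl⁻]_in = 6.84 mmol L⁻¹.
E_new = (24.1/-1)·ln(122/6.84) = -24.10 · (2.8812) = -69.44 mV

-69.4 mV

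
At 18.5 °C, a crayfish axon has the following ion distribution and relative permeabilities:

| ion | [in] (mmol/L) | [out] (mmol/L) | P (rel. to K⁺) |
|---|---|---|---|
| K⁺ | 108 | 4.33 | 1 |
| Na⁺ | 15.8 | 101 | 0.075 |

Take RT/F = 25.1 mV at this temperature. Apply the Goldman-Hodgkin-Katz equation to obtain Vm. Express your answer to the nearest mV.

-56 mV

Vm = 25.1 · ln[(Σ P·[cation]ₒ + Σ P·[anion]ᵢ) / (Σ P·[cation]ᵢ + Σ P·[anion]ₒ)]
Numerator = 1×4.33 + 0.075×101 = 11.9
Denominator = 1×108 + 0.075×15.8 = 109.2
Vm = 25.1 · ln(0.10904) = 25.1 × (-2.2161) = -55.62 mV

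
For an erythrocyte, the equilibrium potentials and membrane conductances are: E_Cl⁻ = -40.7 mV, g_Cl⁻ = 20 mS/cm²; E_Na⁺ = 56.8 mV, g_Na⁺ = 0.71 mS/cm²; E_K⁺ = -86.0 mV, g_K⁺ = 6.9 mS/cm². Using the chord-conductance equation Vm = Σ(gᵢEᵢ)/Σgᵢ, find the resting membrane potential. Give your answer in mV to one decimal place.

-49.5 mV

Σ gᵢEᵢ = 20·(-40.7) + 0.71·(56.8) + 6.9·(-86.0) = -1367.07
Σ gᵢ = 20 + 0.71 + 6.9 = 27.61
Vm = -1367.07 / 27.61 = -49.51 mV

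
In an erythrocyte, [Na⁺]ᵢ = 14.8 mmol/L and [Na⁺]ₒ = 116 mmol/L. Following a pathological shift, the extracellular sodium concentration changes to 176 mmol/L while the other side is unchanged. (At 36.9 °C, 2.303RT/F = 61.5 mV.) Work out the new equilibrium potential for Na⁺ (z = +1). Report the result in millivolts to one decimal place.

After the shift: [Na⁺]_out = 176, [Na⁺]_in = 14.8 mmol/L.
E_new = (61.5/1)·log₁₀(176/14.8) = 61.50 · (1.0753) = 66.13 mV

66.1 mV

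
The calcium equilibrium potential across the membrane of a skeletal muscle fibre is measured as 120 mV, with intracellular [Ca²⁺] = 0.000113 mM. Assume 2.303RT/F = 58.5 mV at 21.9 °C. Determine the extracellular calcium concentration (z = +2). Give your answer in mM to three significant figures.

Nernst: E = (58.5/2) · log₁₀([out]/[in]), so log₁₀([out]/[in]) = 120.0 × 2 / 58.5 = 4.1026.
[out]/[in] = 10^(4.1026) = 1.266e+04.
[out] = 1.266e+04 × 0.000113 = 1.431 mM.

1.43 mM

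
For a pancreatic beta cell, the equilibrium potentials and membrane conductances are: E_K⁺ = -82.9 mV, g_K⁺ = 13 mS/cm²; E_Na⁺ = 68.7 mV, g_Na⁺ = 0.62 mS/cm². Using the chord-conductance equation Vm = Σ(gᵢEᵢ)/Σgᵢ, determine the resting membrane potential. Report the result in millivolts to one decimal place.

Σ gᵢEᵢ = 13·(-82.9) + 0.62·(68.7) = -1035.11
Σ gᵢ = 13 + 0.62 = 13.62
Vm = -1035.11 / 13.62 = -76.00 mV

-76.0 mV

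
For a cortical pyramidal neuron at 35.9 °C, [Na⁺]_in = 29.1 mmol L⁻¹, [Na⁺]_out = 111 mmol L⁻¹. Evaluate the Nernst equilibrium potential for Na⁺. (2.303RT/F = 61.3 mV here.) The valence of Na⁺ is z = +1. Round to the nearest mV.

E = (61.3/z) · log₁₀([Na⁺]_out/[Na⁺]_in) with z = +1.
= (61.3/1) · log₁₀(111/29.1) = 61.30 · log₁₀(3.814)
= 61.30 · (0.5814) = 35.64 mV

36 mV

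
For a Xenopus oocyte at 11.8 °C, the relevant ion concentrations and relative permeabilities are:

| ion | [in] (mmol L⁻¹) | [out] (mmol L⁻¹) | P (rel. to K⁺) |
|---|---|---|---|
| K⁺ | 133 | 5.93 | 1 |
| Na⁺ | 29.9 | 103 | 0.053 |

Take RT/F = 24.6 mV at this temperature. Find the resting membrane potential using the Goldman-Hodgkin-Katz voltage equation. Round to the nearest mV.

-61 mV

Vm = 24.6 · ln[(Σ P·[cation]ₒ + Σ P·[anion]ᵢ) / (Σ P·[cation]ᵢ + Σ P·[anion]ₒ)]
Numerator = 1×5.93 + 0.053×103 = 11.39
Denominator = 1×133 + 0.053×29.9 = 134.6
Vm = 24.6 · ln(0.084623) = 24.6 × (-2.4695) = -60.75 mV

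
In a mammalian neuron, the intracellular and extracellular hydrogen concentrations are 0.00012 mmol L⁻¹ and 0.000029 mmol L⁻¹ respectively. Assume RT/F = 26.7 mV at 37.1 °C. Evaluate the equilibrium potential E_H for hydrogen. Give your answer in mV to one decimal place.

-37.9 mV

E = (26.7/z) · ln([H⁺]_out/[H⁺]_in) with z = +1.
= (26.7/1) · ln(0.000029/0.00012) = 26.70 · ln(0.2417)
= 26.70 · (-1.4202) = -37.92 mV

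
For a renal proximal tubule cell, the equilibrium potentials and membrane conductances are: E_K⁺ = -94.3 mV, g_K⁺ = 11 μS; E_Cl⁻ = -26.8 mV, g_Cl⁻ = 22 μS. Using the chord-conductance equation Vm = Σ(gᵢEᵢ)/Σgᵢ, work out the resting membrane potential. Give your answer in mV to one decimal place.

-49.3 mV

Σ gᵢEᵢ = 11·(-94.3) + 22·(-26.8) = -1626.90
Σ gᵢ = 11 + 22 = 33
Vm = -1626.90 / 33 = -49.30 mV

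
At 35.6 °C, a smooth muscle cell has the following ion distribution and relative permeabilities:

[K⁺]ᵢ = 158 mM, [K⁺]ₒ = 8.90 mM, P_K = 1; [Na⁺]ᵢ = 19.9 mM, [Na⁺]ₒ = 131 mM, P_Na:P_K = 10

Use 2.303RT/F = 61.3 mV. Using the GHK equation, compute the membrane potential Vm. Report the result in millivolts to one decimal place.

34.8 mV

Vm = 61.3 · log₁₀[(Σ P·[cation]ₒ + Σ P·[anion]ᵢ) / (Σ P·[cation]ᵢ + Σ P·[anion]ₒ)]
Numerator = 1×8.90 + 10×131 = 1319
Denominator = 1×158 + 10×19.9 = 357
Vm = 61.3 · log₁₀(3.6944) = 61.3 × (0.5675) = 34.79 mV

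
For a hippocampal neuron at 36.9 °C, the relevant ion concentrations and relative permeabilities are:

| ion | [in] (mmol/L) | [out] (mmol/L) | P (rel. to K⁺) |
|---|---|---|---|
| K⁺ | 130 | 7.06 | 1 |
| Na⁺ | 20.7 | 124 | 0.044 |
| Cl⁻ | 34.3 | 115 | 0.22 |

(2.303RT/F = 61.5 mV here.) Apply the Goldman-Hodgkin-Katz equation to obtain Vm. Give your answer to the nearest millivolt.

-55 mV

Vm = 61.5 · log₁₀[(Σ P·[cation]ₒ + Σ P·[anion]ᵢ) / (Σ P·[cation]ᵢ + Σ P·[anion]ₒ)]
Numerator = 1×7.06 + 0.044×124 + 0.22×34.3 = 20.06
Denominator = 1×130 + 0.044×20.7 + 0.22×115 = 156.2
Vm = 61.5 · log₁₀(0.12843) = 61.5 × (-0.8913) = -54.82 mV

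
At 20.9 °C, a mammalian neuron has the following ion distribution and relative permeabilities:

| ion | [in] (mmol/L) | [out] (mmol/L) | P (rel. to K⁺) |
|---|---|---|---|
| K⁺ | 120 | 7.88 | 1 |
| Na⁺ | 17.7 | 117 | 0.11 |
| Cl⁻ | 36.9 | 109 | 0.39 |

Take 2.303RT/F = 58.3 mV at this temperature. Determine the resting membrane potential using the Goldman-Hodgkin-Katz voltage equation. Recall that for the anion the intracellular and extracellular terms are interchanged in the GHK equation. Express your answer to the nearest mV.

Vm = 58.3 · log₁₀[(Σ P·[cation]ₒ + Σ P·[anion]ᵢ) / (Σ P·[cation]ᵢ + Σ P·[anion]ₒ)]
Numerator = 1×7.88 + 0.11×117 + 0.39×36.9 = 35.14
Denominator = 1×120 + 0.11×17.7 + 0.39×109 = 164.5
Vm = 58.3 · log₁₀(0.21368) = 58.3 × (-0.6702) = -39.07 mV

-39 mV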